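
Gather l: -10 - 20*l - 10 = -20*l - 20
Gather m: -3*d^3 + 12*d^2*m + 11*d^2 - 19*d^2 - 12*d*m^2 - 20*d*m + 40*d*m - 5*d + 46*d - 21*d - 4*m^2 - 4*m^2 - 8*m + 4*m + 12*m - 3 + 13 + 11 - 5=-3*d^3 - 8*d^2 + 20*d + m^2*(-12*d - 8) + m*(12*d^2 + 20*d + 8) + 16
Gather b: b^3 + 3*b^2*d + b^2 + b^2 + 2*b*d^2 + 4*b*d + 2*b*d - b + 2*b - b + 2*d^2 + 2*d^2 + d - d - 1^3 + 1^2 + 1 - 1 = b^3 + b^2*(3*d + 2) + b*(2*d^2 + 6*d) + 4*d^2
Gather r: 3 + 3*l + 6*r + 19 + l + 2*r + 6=4*l + 8*r + 28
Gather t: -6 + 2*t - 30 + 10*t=12*t - 36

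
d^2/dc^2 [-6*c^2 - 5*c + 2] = -12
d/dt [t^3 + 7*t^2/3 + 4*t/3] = 3*t^2 + 14*t/3 + 4/3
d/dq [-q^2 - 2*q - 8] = -2*q - 2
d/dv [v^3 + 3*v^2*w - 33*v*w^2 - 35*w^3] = 3*v^2 + 6*v*w - 33*w^2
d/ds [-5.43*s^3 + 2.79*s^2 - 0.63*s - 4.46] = -16.29*s^2 + 5.58*s - 0.63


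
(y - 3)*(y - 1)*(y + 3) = y^3 - y^2 - 9*y + 9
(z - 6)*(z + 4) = z^2 - 2*z - 24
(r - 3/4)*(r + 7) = r^2 + 25*r/4 - 21/4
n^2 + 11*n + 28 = (n + 4)*(n + 7)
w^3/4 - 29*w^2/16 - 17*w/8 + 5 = (w/4 + 1/2)*(w - 8)*(w - 5/4)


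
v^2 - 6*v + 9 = (v - 3)^2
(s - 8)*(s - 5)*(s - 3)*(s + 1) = s^4 - 15*s^3 + 63*s^2 - 41*s - 120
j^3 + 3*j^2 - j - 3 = (j - 1)*(j + 1)*(j + 3)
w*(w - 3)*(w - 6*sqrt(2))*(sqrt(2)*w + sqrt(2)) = sqrt(2)*w^4 - 12*w^3 - 2*sqrt(2)*w^3 - 3*sqrt(2)*w^2 + 24*w^2 + 36*w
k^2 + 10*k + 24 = (k + 4)*(k + 6)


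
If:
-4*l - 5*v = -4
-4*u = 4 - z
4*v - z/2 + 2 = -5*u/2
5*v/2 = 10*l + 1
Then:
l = 1/12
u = -88/15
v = 11/15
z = -292/15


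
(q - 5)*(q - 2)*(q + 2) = q^3 - 5*q^2 - 4*q + 20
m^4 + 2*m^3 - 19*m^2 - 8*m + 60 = (m - 3)*(m - 2)*(m + 2)*(m + 5)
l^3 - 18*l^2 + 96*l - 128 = (l - 8)^2*(l - 2)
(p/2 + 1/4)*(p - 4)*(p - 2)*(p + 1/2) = p^4/2 - 5*p^3/2 + 9*p^2/8 + 13*p/4 + 1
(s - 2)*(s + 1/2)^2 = s^3 - s^2 - 7*s/4 - 1/2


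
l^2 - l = l*(l - 1)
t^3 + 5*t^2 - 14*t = t*(t - 2)*(t + 7)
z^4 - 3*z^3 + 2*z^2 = z^2*(z - 2)*(z - 1)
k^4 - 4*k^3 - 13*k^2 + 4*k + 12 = (k - 6)*(k - 1)*(k + 1)*(k + 2)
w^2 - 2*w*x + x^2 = (-w + x)^2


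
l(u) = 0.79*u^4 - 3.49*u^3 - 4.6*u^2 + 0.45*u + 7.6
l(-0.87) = 6.48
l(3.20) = -69.59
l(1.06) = -0.25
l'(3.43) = -26.77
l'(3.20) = -32.66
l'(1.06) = -17.30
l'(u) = 3.16*u^3 - 10.47*u^2 - 9.2*u + 0.45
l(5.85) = 79.34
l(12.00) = 9701.32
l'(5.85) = 220.96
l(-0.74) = 6.40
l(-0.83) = 6.43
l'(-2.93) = -141.96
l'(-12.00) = -6857.31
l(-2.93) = 112.80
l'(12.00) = 3842.85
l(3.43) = -76.46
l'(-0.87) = -1.55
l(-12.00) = 21751.96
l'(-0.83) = -0.93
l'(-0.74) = 0.24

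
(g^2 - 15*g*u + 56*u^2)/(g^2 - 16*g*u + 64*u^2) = (-g + 7*u)/(-g + 8*u)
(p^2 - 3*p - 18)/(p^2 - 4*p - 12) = (p + 3)/(p + 2)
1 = 1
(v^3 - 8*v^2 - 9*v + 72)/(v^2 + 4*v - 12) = (v^3 - 8*v^2 - 9*v + 72)/(v^2 + 4*v - 12)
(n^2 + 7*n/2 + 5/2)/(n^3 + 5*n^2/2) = (n + 1)/n^2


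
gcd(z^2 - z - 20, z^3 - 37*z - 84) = z + 4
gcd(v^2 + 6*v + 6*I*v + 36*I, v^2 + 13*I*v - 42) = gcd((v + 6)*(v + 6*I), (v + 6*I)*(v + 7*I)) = v + 6*I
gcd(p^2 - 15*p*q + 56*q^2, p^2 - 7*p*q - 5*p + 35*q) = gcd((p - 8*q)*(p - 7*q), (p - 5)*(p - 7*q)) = p - 7*q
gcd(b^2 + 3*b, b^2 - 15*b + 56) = 1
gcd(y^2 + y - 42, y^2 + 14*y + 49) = y + 7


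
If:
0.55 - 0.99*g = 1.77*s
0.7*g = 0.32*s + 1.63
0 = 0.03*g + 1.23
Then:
No Solution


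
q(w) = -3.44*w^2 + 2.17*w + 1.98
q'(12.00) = -80.39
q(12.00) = -467.34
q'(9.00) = -59.75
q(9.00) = -257.13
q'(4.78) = -30.72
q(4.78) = -66.25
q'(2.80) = -17.09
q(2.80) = -18.91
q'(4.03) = -25.56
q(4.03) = -45.14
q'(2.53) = -15.24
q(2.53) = -14.55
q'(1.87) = -10.70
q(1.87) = -5.99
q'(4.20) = -26.73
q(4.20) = -49.59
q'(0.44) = -0.86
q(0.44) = 2.27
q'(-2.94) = 22.40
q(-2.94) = -34.13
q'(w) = 2.17 - 6.88*w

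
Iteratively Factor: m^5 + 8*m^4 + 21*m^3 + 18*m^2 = (m)*(m^4 + 8*m^3 + 21*m^2 + 18*m) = m*(m + 3)*(m^3 + 5*m^2 + 6*m) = m*(m + 3)^2*(m^2 + 2*m) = m*(m + 2)*(m + 3)^2*(m)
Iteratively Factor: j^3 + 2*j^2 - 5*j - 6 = (j - 2)*(j^2 + 4*j + 3) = (j - 2)*(j + 1)*(j + 3)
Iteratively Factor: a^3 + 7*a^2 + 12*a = (a + 4)*(a^2 + 3*a) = a*(a + 4)*(a + 3)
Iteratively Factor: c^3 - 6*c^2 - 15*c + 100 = (c - 5)*(c^2 - c - 20) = (c - 5)*(c + 4)*(c - 5)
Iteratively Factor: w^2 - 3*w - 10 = (w + 2)*(w - 5)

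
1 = 1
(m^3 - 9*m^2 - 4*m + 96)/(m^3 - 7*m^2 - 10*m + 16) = (m^2 - m - 12)/(m^2 + m - 2)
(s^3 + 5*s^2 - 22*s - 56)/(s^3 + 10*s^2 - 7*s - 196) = (s + 2)/(s + 7)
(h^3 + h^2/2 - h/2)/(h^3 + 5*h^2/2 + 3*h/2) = (2*h - 1)/(2*h + 3)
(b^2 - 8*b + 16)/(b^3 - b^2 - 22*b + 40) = (b - 4)/(b^2 + 3*b - 10)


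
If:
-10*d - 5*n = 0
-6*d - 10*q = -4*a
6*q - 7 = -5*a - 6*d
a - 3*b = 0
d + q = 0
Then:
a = 7/5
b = 7/15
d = -7/5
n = 14/5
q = 7/5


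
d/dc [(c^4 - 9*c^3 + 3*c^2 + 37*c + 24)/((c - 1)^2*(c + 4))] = (c^5 + 5*c^4 - 37*c^3 + 31*c^2 - 244*c - 316)/(c^5 + 5*c^4 - 5*c^3 - 25*c^2 + 40*c - 16)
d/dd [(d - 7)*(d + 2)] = 2*d - 5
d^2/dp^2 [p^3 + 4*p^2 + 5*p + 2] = 6*p + 8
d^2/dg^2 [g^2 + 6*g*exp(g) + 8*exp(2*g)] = 6*g*exp(g) + 32*exp(2*g) + 12*exp(g) + 2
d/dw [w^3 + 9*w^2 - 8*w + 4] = 3*w^2 + 18*w - 8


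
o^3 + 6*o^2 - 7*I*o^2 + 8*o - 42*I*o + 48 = (o + 6)*(o - 8*I)*(o + I)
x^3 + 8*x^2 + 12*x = x*(x + 2)*(x + 6)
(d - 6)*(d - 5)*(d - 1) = d^3 - 12*d^2 + 41*d - 30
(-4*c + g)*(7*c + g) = -28*c^2 + 3*c*g + g^2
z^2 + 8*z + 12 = (z + 2)*(z + 6)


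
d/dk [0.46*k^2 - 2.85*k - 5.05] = 0.92*k - 2.85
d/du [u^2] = 2*u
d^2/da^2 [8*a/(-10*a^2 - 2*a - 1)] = 32*(-2*a*(10*a + 1)^2 + (15*a + 1)*(10*a^2 + 2*a + 1))/(10*a^2 + 2*a + 1)^3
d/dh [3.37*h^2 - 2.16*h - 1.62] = 6.74*h - 2.16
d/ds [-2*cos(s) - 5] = 2*sin(s)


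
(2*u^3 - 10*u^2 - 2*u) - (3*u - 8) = 2*u^3 - 10*u^2 - 5*u + 8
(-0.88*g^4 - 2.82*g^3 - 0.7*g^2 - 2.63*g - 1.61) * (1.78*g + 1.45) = -1.5664*g^5 - 6.2956*g^4 - 5.335*g^3 - 5.6964*g^2 - 6.6793*g - 2.3345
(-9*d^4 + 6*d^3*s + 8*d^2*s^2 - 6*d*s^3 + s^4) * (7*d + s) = -63*d^5 + 33*d^4*s + 62*d^3*s^2 - 34*d^2*s^3 + d*s^4 + s^5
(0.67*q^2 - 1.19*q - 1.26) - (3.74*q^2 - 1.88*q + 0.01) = -3.07*q^2 + 0.69*q - 1.27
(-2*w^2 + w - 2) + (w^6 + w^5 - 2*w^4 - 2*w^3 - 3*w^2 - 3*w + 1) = w^6 + w^5 - 2*w^4 - 2*w^3 - 5*w^2 - 2*w - 1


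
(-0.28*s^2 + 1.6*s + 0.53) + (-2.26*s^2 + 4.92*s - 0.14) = -2.54*s^2 + 6.52*s + 0.39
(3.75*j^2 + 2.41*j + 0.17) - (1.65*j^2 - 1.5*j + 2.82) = 2.1*j^2 + 3.91*j - 2.65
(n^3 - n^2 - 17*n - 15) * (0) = 0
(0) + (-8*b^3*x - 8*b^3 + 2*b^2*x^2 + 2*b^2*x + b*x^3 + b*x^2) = -8*b^3*x - 8*b^3 + 2*b^2*x^2 + 2*b^2*x + b*x^3 + b*x^2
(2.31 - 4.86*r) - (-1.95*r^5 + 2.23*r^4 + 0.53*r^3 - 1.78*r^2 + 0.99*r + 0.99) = 1.95*r^5 - 2.23*r^4 - 0.53*r^3 + 1.78*r^2 - 5.85*r + 1.32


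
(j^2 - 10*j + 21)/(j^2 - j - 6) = (j - 7)/(j + 2)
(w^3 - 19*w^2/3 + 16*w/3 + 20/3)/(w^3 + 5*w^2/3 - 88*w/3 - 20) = (w - 2)/(w + 6)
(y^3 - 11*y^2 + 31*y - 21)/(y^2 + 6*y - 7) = (y^2 - 10*y + 21)/(y + 7)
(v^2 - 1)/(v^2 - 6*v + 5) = (v + 1)/(v - 5)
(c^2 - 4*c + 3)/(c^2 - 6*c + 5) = (c - 3)/(c - 5)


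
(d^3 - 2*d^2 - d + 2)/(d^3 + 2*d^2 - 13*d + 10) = (d + 1)/(d + 5)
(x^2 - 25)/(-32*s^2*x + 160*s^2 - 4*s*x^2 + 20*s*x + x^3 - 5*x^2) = (x + 5)/(-32*s^2 - 4*s*x + x^2)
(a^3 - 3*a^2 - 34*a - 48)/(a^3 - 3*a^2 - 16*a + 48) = (a^3 - 3*a^2 - 34*a - 48)/(a^3 - 3*a^2 - 16*a + 48)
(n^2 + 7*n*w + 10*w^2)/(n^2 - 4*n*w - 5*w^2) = (-n^2 - 7*n*w - 10*w^2)/(-n^2 + 4*n*w + 5*w^2)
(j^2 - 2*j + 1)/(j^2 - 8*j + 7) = (j - 1)/(j - 7)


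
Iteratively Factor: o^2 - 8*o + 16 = (o - 4)*(o - 4)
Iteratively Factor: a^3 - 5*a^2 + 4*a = (a - 4)*(a^2 - a) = a*(a - 4)*(a - 1)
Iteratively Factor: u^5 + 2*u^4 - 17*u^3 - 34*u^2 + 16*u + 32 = (u + 4)*(u^4 - 2*u^3 - 9*u^2 + 2*u + 8) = (u - 1)*(u + 4)*(u^3 - u^2 - 10*u - 8) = (u - 1)*(u + 1)*(u + 4)*(u^2 - 2*u - 8) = (u - 1)*(u + 1)*(u + 2)*(u + 4)*(u - 4)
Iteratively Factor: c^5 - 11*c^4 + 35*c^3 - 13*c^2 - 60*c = (c)*(c^4 - 11*c^3 + 35*c^2 - 13*c - 60) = c*(c - 4)*(c^3 - 7*c^2 + 7*c + 15) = c*(c - 4)*(c - 3)*(c^2 - 4*c - 5) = c*(c - 5)*(c - 4)*(c - 3)*(c + 1)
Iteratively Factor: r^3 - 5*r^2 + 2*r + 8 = (r - 4)*(r^2 - r - 2) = (r - 4)*(r - 2)*(r + 1)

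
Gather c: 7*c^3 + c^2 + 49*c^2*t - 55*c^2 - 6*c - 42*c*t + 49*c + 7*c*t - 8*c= 7*c^3 + c^2*(49*t - 54) + c*(35 - 35*t)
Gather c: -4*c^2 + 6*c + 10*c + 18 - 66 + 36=-4*c^2 + 16*c - 12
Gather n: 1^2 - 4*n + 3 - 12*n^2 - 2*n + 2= -12*n^2 - 6*n + 6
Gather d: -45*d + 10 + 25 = 35 - 45*d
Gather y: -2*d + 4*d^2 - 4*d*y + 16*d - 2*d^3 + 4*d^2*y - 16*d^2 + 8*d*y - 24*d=-2*d^3 - 12*d^2 - 10*d + y*(4*d^2 + 4*d)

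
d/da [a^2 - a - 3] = 2*a - 1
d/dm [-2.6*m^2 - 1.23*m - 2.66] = -5.2*m - 1.23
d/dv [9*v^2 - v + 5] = 18*v - 1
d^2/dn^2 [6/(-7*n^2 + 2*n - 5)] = 12*(49*n^2 - 14*n - 4*(7*n - 1)^2 + 35)/(7*n^2 - 2*n + 5)^3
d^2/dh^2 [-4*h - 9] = 0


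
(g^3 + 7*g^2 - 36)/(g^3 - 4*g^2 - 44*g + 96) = (g + 3)/(g - 8)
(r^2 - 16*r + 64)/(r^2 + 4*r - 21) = (r^2 - 16*r + 64)/(r^2 + 4*r - 21)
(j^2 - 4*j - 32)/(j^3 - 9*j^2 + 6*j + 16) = (j + 4)/(j^2 - j - 2)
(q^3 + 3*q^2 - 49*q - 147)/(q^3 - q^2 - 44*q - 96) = (q^2 - 49)/(q^2 - 4*q - 32)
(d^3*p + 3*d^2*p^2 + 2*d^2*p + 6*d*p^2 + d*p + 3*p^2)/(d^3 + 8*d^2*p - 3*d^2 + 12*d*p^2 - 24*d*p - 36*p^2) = p*(d^3 + 3*d^2*p + 2*d^2 + 6*d*p + d + 3*p)/(d^3 + 8*d^2*p - 3*d^2 + 12*d*p^2 - 24*d*p - 36*p^2)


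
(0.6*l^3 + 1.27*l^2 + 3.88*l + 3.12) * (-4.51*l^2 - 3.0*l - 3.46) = -2.706*l^5 - 7.5277*l^4 - 23.3848*l^3 - 30.1054*l^2 - 22.7848*l - 10.7952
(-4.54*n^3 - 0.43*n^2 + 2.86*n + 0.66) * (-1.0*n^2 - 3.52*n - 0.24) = 4.54*n^5 + 16.4108*n^4 - 0.2568*n^3 - 10.624*n^2 - 3.0096*n - 0.1584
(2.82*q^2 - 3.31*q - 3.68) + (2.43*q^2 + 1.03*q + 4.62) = 5.25*q^2 - 2.28*q + 0.94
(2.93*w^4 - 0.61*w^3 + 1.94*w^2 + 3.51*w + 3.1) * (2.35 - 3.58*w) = -10.4894*w^5 + 9.0693*w^4 - 8.3787*w^3 - 8.0068*w^2 - 2.8495*w + 7.285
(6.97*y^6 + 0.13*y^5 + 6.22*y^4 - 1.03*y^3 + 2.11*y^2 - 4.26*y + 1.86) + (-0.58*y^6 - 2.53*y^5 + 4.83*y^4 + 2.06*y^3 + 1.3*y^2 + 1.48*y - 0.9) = 6.39*y^6 - 2.4*y^5 + 11.05*y^4 + 1.03*y^3 + 3.41*y^2 - 2.78*y + 0.96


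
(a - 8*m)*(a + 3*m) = a^2 - 5*a*m - 24*m^2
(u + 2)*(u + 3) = u^2 + 5*u + 6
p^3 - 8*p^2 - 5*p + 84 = (p - 7)*(p - 4)*(p + 3)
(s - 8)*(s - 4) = s^2 - 12*s + 32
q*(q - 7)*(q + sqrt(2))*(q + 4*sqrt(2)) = q^4 - 7*q^3 + 5*sqrt(2)*q^3 - 35*sqrt(2)*q^2 + 8*q^2 - 56*q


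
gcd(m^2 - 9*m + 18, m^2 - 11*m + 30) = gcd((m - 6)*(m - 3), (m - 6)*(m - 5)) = m - 6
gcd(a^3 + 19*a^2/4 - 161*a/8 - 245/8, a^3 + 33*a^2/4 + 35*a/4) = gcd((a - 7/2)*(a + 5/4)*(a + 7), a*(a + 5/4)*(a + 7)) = a^2 + 33*a/4 + 35/4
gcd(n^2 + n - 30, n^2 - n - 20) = n - 5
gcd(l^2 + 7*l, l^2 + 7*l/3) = l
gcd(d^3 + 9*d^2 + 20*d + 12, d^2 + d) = d + 1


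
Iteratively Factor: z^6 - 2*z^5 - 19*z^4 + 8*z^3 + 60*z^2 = (z - 5)*(z^5 + 3*z^4 - 4*z^3 - 12*z^2) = (z - 5)*(z - 2)*(z^4 + 5*z^3 + 6*z^2) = (z - 5)*(z - 2)*(z + 3)*(z^3 + 2*z^2) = z*(z - 5)*(z - 2)*(z + 3)*(z^2 + 2*z) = z^2*(z - 5)*(z - 2)*(z + 3)*(z + 2)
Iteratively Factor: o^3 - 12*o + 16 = (o - 2)*(o^2 + 2*o - 8) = (o - 2)^2*(o + 4)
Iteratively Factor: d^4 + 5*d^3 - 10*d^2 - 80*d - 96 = (d + 2)*(d^3 + 3*d^2 - 16*d - 48) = (d + 2)*(d + 4)*(d^2 - d - 12) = (d + 2)*(d + 3)*(d + 4)*(d - 4)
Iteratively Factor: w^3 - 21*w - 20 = (w + 1)*(w^2 - w - 20) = (w - 5)*(w + 1)*(w + 4)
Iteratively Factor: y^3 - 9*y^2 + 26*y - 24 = (y - 2)*(y^2 - 7*y + 12) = (y - 4)*(y - 2)*(y - 3)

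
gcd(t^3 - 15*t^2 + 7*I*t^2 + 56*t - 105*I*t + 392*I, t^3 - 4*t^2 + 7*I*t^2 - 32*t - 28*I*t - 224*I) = t^2 + t*(-8 + 7*I) - 56*I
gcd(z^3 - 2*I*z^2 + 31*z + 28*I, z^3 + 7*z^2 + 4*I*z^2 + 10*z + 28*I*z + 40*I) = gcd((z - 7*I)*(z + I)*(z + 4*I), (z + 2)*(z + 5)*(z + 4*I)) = z + 4*I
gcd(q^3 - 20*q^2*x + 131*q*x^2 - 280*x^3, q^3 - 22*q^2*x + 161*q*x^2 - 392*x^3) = q^2 - 15*q*x + 56*x^2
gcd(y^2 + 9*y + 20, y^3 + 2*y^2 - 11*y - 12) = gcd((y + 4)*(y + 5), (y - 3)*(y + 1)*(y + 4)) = y + 4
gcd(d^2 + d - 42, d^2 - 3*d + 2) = 1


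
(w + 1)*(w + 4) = w^2 + 5*w + 4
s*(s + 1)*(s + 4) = s^3 + 5*s^2 + 4*s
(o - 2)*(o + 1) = o^2 - o - 2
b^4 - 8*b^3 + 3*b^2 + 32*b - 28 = (b - 7)*(b - 2)*(b - 1)*(b + 2)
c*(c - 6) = c^2 - 6*c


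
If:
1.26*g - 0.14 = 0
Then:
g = 0.11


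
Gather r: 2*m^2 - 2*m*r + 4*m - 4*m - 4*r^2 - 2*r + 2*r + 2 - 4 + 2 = 2*m^2 - 2*m*r - 4*r^2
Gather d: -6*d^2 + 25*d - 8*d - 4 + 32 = -6*d^2 + 17*d + 28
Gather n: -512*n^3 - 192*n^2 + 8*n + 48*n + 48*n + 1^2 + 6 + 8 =-512*n^3 - 192*n^2 + 104*n + 15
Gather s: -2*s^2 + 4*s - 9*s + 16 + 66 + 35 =-2*s^2 - 5*s + 117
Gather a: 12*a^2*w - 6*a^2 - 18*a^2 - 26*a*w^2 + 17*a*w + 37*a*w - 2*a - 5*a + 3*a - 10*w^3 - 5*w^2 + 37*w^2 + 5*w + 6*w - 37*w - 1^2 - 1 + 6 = a^2*(12*w - 24) + a*(-26*w^2 + 54*w - 4) - 10*w^3 + 32*w^2 - 26*w + 4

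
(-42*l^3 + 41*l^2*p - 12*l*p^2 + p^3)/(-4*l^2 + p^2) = (21*l^2 - 10*l*p + p^2)/(2*l + p)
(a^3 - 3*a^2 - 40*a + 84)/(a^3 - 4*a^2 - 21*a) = (a^2 + 4*a - 12)/(a*(a + 3))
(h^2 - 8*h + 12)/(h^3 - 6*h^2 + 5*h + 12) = (h^2 - 8*h + 12)/(h^3 - 6*h^2 + 5*h + 12)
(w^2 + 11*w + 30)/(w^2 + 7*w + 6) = (w + 5)/(w + 1)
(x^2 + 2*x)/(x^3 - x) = (x + 2)/(x^2 - 1)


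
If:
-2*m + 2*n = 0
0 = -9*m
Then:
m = 0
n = 0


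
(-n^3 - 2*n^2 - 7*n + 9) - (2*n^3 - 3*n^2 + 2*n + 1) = -3*n^3 + n^2 - 9*n + 8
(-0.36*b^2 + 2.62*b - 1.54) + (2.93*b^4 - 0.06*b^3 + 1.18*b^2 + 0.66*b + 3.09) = 2.93*b^4 - 0.06*b^3 + 0.82*b^2 + 3.28*b + 1.55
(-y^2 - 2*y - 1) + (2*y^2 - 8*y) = y^2 - 10*y - 1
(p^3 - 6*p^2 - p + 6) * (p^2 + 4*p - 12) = p^5 - 2*p^4 - 37*p^3 + 74*p^2 + 36*p - 72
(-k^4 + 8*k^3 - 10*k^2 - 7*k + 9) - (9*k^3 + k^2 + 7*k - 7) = -k^4 - k^3 - 11*k^2 - 14*k + 16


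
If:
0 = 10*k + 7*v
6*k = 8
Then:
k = 4/3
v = -40/21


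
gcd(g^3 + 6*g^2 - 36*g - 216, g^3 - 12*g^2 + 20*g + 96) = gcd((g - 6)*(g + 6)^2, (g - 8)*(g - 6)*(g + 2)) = g - 6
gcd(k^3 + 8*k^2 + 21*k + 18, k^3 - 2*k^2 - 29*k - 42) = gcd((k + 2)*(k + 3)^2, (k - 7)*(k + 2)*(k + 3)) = k^2 + 5*k + 6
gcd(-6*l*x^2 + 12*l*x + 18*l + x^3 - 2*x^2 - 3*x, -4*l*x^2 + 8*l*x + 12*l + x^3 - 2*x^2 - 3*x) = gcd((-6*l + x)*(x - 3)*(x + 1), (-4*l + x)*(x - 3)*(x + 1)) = x^2 - 2*x - 3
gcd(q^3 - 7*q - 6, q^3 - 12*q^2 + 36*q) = 1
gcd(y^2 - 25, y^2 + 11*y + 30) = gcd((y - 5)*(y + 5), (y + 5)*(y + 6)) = y + 5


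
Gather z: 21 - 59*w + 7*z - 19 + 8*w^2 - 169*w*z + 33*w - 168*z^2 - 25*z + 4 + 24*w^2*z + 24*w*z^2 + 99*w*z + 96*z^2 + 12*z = 8*w^2 - 26*w + z^2*(24*w - 72) + z*(24*w^2 - 70*w - 6) + 6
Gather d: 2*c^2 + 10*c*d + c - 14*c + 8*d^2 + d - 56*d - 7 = 2*c^2 - 13*c + 8*d^2 + d*(10*c - 55) - 7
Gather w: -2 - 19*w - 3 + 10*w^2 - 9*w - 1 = 10*w^2 - 28*w - 6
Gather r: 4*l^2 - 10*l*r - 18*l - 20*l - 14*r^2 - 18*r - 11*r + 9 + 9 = 4*l^2 - 38*l - 14*r^2 + r*(-10*l - 29) + 18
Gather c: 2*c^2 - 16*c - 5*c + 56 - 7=2*c^2 - 21*c + 49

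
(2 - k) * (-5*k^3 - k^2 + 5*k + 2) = 5*k^4 - 9*k^3 - 7*k^2 + 8*k + 4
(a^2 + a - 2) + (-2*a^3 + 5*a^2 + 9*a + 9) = -2*a^3 + 6*a^2 + 10*a + 7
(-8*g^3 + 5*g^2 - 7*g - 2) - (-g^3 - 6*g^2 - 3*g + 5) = -7*g^3 + 11*g^2 - 4*g - 7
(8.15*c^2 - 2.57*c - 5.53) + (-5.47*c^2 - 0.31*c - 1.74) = 2.68*c^2 - 2.88*c - 7.27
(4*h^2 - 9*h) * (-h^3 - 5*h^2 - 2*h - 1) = -4*h^5 - 11*h^4 + 37*h^3 + 14*h^2 + 9*h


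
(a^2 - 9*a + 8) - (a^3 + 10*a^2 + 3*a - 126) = -a^3 - 9*a^2 - 12*a + 134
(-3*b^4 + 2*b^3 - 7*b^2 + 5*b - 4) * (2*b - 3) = -6*b^5 + 13*b^4 - 20*b^3 + 31*b^2 - 23*b + 12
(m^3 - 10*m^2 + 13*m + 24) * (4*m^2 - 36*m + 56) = 4*m^5 - 76*m^4 + 468*m^3 - 932*m^2 - 136*m + 1344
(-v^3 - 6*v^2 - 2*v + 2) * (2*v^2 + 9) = -2*v^5 - 12*v^4 - 13*v^3 - 50*v^2 - 18*v + 18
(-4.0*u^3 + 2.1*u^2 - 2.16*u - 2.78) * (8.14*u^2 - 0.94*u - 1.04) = -32.56*u^5 + 20.854*u^4 - 15.3964*u^3 - 22.7828*u^2 + 4.8596*u + 2.8912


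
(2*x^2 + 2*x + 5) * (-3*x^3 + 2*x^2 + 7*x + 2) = -6*x^5 - 2*x^4 + 3*x^3 + 28*x^2 + 39*x + 10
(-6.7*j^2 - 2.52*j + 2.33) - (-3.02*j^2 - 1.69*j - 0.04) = -3.68*j^2 - 0.83*j + 2.37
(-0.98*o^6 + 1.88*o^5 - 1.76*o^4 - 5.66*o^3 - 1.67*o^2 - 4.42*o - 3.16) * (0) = 0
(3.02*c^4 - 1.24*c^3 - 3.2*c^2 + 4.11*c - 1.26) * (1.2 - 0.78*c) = -2.3556*c^5 + 4.5912*c^4 + 1.008*c^3 - 7.0458*c^2 + 5.9148*c - 1.512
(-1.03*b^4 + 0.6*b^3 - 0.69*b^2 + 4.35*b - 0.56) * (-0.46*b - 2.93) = 0.4738*b^5 + 2.7419*b^4 - 1.4406*b^3 + 0.0207000000000002*b^2 - 12.4879*b + 1.6408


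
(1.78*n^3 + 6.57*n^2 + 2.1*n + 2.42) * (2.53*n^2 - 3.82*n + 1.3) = 4.5034*n^5 + 9.8225*n^4 - 17.4704*n^3 + 6.6416*n^2 - 6.5144*n + 3.146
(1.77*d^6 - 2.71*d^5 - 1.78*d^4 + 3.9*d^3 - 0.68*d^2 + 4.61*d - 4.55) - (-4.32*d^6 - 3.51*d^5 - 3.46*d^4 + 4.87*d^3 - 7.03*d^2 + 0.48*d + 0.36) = 6.09*d^6 + 0.8*d^5 + 1.68*d^4 - 0.97*d^3 + 6.35*d^2 + 4.13*d - 4.91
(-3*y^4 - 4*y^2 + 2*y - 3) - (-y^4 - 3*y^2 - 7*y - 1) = -2*y^4 - y^2 + 9*y - 2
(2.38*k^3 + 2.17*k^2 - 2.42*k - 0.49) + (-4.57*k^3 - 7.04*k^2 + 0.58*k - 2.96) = -2.19*k^3 - 4.87*k^2 - 1.84*k - 3.45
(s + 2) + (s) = 2*s + 2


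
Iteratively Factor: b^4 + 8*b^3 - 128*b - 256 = (b + 4)*(b^3 + 4*b^2 - 16*b - 64) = (b + 4)^2*(b^2 - 16) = (b + 4)^3*(b - 4)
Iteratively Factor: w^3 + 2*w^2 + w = (w)*(w^2 + 2*w + 1) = w*(w + 1)*(w + 1)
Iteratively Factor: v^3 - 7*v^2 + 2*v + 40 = (v - 4)*(v^2 - 3*v - 10) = (v - 5)*(v - 4)*(v + 2)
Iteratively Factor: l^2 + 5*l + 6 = (l + 2)*(l + 3)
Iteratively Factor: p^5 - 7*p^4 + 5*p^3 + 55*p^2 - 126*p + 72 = (p - 2)*(p^4 - 5*p^3 - 5*p^2 + 45*p - 36) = (p - 2)*(p - 1)*(p^3 - 4*p^2 - 9*p + 36) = (p - 4)*(p - 2)*(p - 1)*(p^2 - 9) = (p - 4)*(p - 2)*(p - 1)*(p + 3)*(p - 3)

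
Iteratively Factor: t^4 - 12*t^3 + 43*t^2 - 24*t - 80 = (t - 4)*(t^3 - 8*t^2 + 11*t + 20) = (t - 4)*(t + 1)*(t^2 - 9*t + 20) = (t - 5)*(t - 4)*(t + 1)*(t - 4)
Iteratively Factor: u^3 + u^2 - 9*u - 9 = (u + 3)*(u^2 - 2*u - 3) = (u - 3)*(u + 3)*(u + 1)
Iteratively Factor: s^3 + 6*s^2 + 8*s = (s + 2)*(s^2 + 4*s) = (s + 2)*(s + 4)*(s)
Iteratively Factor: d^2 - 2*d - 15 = (d + 3)*(d - 5)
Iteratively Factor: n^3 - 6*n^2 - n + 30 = (n + 2)*(n^2 - 8*n + 15) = (n - 3)*(n + 2)*(n - 5)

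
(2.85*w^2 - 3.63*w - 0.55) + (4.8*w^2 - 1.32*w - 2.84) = 7.65*w^2 - 4.95*w - 3.39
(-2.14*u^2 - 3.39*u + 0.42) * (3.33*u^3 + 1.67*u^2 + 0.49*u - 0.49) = -7.1262*u^5 - 14.8625*u^4 - 5.3113*u^3 + 0.0889*u^2 + 1.8669*u - 0.2058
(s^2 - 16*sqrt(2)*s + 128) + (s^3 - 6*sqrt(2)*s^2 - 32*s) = s^3 - 6*sqrt(2)*s^2 + s^2 - 32*s - 16*sqrt(2)*s + 128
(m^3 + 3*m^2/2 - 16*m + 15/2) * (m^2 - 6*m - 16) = m^5 - 9*m^4/2 - 41*m^3 + 159*m^2/2 + 211*m - 120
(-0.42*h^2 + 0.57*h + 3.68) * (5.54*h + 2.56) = -2.3268*h^3 + 2.0826*h^2 + 21.8464*h + 9.4208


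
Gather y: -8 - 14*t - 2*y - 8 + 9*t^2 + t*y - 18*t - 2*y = 9*t^2 - 32*t + y*(t - 4) - 16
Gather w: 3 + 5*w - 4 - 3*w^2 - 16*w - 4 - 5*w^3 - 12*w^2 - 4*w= -5*w^3 - 15*w^2 - 15*w - 5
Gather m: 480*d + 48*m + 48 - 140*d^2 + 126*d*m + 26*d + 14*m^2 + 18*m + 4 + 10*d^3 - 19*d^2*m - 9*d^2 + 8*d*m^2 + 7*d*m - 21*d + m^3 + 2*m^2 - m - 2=10*d^3 - 149*d^2 + 485*d + m^3 + m^2*(8*d + 16) + m*(-19*d^2 + 133*d + 65) + 50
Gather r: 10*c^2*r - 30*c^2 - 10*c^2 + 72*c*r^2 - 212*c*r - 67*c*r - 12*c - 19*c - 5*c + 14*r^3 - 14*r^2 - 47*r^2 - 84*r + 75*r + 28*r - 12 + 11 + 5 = -40*c^2 - 36*c + 14*r^3 + r^2*(72*c - 61) + r*(10*c^2 - 279*c + 19) + 4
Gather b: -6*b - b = -7*b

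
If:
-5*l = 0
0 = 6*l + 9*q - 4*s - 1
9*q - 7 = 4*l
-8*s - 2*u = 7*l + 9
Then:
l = 0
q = 7/9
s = 3/2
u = -21/2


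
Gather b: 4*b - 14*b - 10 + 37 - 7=20 - 10*b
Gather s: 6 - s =6 - s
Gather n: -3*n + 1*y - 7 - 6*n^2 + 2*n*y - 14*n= -6*n^2 + n*(2*y - 17) + y - 7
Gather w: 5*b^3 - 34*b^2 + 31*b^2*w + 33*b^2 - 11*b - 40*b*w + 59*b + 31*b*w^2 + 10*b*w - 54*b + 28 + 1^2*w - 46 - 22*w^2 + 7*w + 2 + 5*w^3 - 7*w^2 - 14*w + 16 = 5*b^3 - b^2 - 6*b + 5*w^3 + w^2*(31*b - 29) + w*(31*b^2 - 30*b - 6)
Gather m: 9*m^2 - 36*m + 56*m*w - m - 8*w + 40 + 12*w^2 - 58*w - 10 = 9*m^2 + m*(56*w - 37) + 12*w^2 - 66*w + 30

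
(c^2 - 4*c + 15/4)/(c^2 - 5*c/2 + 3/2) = (c - 5/2)/(c - 1)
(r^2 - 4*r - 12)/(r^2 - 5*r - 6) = (r + 2)/(r + 1)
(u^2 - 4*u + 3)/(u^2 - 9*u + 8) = (u - 3)/(u - 8)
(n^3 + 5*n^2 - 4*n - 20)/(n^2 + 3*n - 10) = n + 2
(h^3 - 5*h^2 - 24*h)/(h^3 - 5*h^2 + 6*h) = (h^2 - 5*h - 24)/(h^2 - 5*h + 6)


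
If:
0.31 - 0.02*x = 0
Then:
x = 15.50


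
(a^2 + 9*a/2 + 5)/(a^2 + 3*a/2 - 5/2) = (a + 2)/(a - 1)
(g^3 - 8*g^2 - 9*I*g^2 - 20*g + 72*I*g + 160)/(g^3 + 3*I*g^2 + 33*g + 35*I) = (g^2 - 4*g*(2 + I) + 32*I)/(g^2 + 8*I*g - 7)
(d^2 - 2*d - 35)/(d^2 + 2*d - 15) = (d - 7)/(d - 3)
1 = 1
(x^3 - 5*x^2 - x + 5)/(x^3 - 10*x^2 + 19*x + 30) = (x - 1)/(x - 6)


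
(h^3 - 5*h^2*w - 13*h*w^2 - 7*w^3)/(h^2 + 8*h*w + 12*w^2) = (h^3 - 5*h^2*w - 13*h*w^2 - 7*w^3)/(h^2 + 8*h*w + 12*w^2)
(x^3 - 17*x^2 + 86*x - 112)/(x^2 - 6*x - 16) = (x^2 - 9*x + 14)/(x + 2)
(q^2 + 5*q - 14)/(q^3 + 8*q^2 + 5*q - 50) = (q + 7)/(q^2 + 10*q + 25)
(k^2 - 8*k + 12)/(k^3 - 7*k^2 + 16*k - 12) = (k - 6)/(k^2 - 5*k + 6)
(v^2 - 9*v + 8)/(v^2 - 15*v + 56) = (v - 1)/(v - 7)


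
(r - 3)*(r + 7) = r^2 + 4*r - 21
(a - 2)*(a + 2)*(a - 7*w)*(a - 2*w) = a^4 - 9*a^3*w + 14*a^2*w^2 - 4*a^2 + 36*a*w - 56*w^2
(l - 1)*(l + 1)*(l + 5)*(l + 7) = l^4 + 12*l^3 + 34*l^2 - 12*l - 35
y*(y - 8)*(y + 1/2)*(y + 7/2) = y^4 - 4*y^3 - 121*y^2/4 - 14*y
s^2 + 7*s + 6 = (s + 1)*(s + 6)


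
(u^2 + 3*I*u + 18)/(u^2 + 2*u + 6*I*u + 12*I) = (u - 3*I)/(u + 2)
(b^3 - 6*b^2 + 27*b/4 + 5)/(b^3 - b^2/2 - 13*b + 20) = (b^2 - 7*b/2 - 2)/(b^2 + 2*b - 8)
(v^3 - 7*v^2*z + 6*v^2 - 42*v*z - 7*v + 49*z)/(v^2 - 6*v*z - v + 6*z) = (-v^2 + 7*v*z - 7*v + 49*z)/(-v + 6*z)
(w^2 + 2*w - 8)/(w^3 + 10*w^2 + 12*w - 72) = (w + 4)/(w^2 + 12*w + 36)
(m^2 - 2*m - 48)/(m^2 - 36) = (m - 8)/(m - 6)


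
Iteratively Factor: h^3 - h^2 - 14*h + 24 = (h - 3)*(h^2 + 2*h - 8) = (h - 3)*(h + 4)*(h - 2)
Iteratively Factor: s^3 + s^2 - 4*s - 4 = (s + 1)*(s^2 - 4) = (s - 2)*(s + 1)*(s + 2)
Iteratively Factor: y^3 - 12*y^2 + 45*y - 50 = (y - 5)*(y^2 - 7*y + 10) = (y - 5)^2*(y - 2)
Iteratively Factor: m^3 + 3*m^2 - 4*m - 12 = (m + 2)*(m^2 + m - 6) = (m - 2)*(m + 2)*(m + 3)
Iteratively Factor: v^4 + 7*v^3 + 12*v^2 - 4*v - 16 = (v - 1)*(v^3 + 8*v^2 + 20*v + 16) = (v - 1)*(v + 2)*(v^2 + 6*v + 8) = (v - 1)*(v + 2)^2*(v + 4)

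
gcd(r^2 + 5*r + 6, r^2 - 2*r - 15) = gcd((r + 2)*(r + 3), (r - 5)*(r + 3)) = r + 3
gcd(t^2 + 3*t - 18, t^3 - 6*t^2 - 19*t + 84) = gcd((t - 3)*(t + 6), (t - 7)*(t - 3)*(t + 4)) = t - 3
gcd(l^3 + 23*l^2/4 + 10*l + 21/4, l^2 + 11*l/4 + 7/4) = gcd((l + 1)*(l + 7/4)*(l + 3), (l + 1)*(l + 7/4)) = l^2 + 11*l/4 + 7/4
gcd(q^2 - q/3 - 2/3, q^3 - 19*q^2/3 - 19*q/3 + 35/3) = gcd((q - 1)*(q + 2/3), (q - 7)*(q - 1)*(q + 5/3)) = q - 1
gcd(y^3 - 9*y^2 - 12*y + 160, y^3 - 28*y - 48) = y + 4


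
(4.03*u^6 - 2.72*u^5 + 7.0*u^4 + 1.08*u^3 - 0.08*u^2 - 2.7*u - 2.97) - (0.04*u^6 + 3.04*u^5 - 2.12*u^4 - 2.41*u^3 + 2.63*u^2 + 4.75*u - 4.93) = 3.99*u^6 - 5.76*u^5 + 9.12*u^4 + 3.49*u^3 - 2.71*u^2 - 7.45*u + 1.96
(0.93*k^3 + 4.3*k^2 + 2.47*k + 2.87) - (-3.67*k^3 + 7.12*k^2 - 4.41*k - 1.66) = 4.6*k^3 - 2.82*k^2 + 6.88*k + 4.53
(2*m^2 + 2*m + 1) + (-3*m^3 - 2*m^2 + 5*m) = -3*m^3 + 7*m + 1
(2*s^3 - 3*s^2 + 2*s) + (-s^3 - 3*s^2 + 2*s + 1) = s^3 - 6*s^2 + 4*s + 1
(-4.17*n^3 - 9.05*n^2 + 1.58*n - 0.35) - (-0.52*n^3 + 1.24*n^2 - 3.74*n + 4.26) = -3.65*n^3 - 10.29*n^2 + 5.32*n - 4.61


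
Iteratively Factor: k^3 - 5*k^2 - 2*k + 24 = (k - 4)*(k^2 - k - 6) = (k - 4)*(k - 3)*(k + 2)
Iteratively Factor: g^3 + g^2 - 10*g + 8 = (g - 2)*(g^2 + 3*g - 4) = (g - 2)*(g - 1)*(g + 4)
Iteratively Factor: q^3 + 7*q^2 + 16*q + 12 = (q + 2)*(q^2 + 5*q + 6) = (q + 2)^2*(q + 3)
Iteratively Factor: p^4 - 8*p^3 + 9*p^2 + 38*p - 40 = (p + 2)*(p^3 - 10*p^2 + 29*p - 20) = (p - 4)*(p + 2)*(p^2 - 6*p + 5) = (p - 4)*(p - 1)*(p + 2)*(p - 5)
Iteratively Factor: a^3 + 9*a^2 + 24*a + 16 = (a + 1)*(a^2 + 8*a + 16) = (a + 1)*(a + 4)*(a + 4)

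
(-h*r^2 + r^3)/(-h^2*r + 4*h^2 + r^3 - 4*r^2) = r^2/(h*r - 4*h + r^2 - 4*r)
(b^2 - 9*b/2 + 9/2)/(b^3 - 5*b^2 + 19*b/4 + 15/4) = 2*(2*b - 3)/(4*b^2 - 8*b - 5)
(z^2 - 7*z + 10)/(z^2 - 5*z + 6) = (z - 5)/(z - 3)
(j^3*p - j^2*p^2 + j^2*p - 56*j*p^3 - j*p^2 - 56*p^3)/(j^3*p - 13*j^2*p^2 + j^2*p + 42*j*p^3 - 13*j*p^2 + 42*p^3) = (j^2 - j*p - 56*p^2)/(j^2 - 13*j*p + 42*p^2)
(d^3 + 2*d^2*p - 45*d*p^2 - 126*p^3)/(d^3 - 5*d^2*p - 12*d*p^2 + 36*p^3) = (d^2 - d*p - 42*p^2)/(d^2 - 8*d*p + 12*p^2)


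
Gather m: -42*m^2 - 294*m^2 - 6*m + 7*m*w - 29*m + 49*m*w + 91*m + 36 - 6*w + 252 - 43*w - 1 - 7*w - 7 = -336*m^2 + m*(56*w + 56) - 56*w + 280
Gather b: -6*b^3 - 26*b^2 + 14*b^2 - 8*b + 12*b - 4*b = -6*b^3 - 12*b^2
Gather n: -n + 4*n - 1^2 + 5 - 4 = 3*n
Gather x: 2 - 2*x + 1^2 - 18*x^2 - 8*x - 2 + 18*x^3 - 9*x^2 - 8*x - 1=18*x^3 - 27*x^2 - 18*x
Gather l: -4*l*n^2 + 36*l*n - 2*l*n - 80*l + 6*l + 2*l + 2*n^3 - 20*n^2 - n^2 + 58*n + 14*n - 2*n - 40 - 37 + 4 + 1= l*(-4*n^2 + 34*n - 72) + 2*n^3 - 21*n^2 + 70*n - 72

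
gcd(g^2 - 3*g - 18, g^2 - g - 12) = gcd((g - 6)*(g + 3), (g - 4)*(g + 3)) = g + 3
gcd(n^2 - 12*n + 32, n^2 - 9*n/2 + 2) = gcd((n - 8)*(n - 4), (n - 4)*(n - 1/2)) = n - 4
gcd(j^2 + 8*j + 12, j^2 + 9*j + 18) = j + 6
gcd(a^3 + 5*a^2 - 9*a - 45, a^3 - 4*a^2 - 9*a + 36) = a^2 - 9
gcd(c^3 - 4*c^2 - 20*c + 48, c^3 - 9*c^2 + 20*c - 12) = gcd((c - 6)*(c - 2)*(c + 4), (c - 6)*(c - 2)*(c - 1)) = c^2 - 8*c + 12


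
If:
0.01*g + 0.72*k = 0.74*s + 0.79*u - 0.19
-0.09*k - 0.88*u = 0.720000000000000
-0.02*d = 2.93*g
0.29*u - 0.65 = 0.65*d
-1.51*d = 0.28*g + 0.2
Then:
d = -0.13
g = 0.00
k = -27.01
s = -28.10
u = 1.94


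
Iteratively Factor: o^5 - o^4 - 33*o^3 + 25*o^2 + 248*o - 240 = (o + 4)*(o^4 - 5*o^3 - 13*o^2 + 77*o - 60) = (o - 1)*(o + 4)*(o^3 - 4*o^2 - 17*o + 60) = (o - 1)*(o + 4)^2*(o^2 - 8*o + 15) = (o - 5)*(o - 1)*(o + 4)^2*(o - 3)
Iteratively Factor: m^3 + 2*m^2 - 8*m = (m)*(m^2 + 2*m - 8) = m*(m + 4)*(m - 2)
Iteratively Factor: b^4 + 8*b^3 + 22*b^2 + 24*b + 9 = (b + 3)*(b^3 + 5*b^2 + 7*b + 3) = (b + 1)*(b + 3)*(b^2 + 4*b + 3) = (b + 1)*(b + 3)^2*(b + 1)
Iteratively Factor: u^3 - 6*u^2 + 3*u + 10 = (u + 1)*(u^2 - 7*u + 10) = (u - 2)*(u + 1)*(u - 5)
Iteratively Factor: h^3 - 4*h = (h - 2)*(h^2 + 2*h) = h*(h - 2)*(h + 2)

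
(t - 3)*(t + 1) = t^2 - 2*t - 3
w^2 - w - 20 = (w - 5)*(w + 4)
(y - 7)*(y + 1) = y^2 - 6*y - 7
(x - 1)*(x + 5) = x^2 + 4*x - 5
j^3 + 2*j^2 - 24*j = j*(j - 4)*(j + 6)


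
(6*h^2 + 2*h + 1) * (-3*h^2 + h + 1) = -18*h^4 + 5*h^2 + 3*h + 1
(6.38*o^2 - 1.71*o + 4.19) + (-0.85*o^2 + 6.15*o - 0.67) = 5.53*o^2 + 4.44*o + 3.52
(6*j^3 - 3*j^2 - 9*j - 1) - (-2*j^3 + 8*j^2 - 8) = 8*j^3 - 11*j^2 - 9*j + 7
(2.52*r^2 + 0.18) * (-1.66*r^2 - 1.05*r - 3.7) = -4.1832*r^4 - 2.646*r^3 - 9.6228*r^2 - 0.189*r - 0.666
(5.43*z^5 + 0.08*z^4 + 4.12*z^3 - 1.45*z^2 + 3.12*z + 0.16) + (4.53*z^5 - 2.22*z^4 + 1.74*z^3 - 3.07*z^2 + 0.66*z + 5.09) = 9.96*z^5 - 2.14*z^4 + 5.86*z^3 - 4.52*z^2 + 3.78*z + 5.25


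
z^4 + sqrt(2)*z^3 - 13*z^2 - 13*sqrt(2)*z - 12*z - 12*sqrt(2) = (z - 4)*(z + 1)*(z + 3)*(z + sqrt(2))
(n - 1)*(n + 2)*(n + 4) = n^3 + 5*n^2 + 2*n - 8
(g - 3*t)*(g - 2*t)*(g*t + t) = g^3*t - 5*g^2*t^2 + g^2*t + 6*g*t^3 - 5*g*t^2 + 6*t^3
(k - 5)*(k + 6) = k^2 + k - 30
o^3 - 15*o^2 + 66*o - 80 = (o - 8)*(o - 5)*(o - 2)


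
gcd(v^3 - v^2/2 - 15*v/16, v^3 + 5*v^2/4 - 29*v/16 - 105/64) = v^2 - v/2 - 15/16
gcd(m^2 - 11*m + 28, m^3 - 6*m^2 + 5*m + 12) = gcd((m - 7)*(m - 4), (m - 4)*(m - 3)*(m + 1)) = m - 4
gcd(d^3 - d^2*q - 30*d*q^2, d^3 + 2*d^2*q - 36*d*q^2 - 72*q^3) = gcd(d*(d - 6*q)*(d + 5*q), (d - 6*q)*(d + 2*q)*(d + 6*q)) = -d + 6*q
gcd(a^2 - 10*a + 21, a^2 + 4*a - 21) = a - 3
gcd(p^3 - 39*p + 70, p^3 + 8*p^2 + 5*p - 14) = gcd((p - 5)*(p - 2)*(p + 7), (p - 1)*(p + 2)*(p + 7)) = p + 7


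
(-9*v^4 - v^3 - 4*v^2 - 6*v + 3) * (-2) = 18*v^4 + 2*v^3 + 8*v^2 + 12*v - 6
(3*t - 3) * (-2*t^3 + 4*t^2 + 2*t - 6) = -6*t^4 + 18*t^3 - 6*t^2 - 24*t + 18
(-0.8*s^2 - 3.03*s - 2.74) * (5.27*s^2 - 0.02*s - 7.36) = -4.216*s^4 - 15.9521*s^3 - 8.4912*s^2 + 22.3556*s + 20.1664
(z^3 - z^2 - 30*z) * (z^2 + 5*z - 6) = z^5 + 4*z^4 - 41*z^3 - 144*z^2 + 180*z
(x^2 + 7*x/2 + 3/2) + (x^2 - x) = 2*x^2 + 5*x/2 + 3/2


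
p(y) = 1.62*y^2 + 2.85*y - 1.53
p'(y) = 3.24*y + 2.85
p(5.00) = 53.22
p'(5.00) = 19.05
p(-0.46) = -2.50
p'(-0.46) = 1.36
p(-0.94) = -2.78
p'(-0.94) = -0.20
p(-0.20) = -2.04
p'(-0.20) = 2.20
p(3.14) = 23.39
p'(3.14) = 13.02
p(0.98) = 2.82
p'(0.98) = 6.03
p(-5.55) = 32.55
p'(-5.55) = -15.13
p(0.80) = 1.79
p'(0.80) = 5.44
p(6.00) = 73.89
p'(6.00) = 22.29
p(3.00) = 21.60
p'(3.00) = 12.57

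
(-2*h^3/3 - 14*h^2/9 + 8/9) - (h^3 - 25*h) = -5*h^3/3 - 14*h^2/9 + 25*h + 8/9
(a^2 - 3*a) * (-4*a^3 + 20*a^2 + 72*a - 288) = -4*a^5 + 32*a^4 + 12*a^3 - 504*a^2 + 864*a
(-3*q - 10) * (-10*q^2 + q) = 30*q^3 + 97*q^2 - 10*q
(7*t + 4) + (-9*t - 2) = 2 - 2*t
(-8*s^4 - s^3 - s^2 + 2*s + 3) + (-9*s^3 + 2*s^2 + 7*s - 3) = -8*s^4 - 10*s^3 + s^2 + 9*s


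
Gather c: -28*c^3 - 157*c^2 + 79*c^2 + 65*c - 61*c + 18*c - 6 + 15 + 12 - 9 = -28*c^3 - 78*c^2 + 22*c + 12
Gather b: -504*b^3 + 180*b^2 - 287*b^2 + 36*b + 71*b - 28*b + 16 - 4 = -504*b^3 - 107*b^2 + 79*b + 12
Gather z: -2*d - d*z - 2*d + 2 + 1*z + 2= -4*d + z*(1 - d) + 4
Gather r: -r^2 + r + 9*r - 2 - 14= -r^2 + 10*r - 16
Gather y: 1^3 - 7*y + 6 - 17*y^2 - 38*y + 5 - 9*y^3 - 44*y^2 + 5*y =-9*y^3 - 61*y^2 - 40*y + 12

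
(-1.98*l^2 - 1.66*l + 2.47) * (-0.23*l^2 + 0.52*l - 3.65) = 0.4554*l^4 - 0.6478*l^3 + 5.7957*l^2 + 7.3434*l - 9.0155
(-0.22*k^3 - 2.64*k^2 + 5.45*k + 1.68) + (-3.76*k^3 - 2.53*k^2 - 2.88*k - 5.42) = -3.98*k^3 - 5.17*k^2 + 2.57*k - 3.74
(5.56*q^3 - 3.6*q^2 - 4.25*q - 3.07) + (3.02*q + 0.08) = 5.56*q^3 - 3.6*q^2 - 1.23*q - 2.99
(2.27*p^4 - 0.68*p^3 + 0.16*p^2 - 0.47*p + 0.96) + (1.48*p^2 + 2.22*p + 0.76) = 2.27*p^4 - 0.68*p^3 + 1.64*p^2 + 1.75*p + 1.72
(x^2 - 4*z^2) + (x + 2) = x^2 + x - 4*z^2 + 2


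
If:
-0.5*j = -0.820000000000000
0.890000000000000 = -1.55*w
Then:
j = 1.64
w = -0.57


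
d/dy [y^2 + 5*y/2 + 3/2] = 2*y + 5/2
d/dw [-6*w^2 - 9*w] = -12*w - 9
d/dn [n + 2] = 1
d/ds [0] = 0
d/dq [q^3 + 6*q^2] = 3*q*(q + 4)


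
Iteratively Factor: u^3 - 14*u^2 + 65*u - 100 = (u - 4)*(u^2 - 10*u + 25) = (u - 5)*(u - 4)*(u - 5)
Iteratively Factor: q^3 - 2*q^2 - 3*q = (q + 1)*(q^2 - 3*q) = (q - 3)*(q + 1)*(q)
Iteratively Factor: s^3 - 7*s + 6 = (s + 3)*(s^2 - 3*s + 2) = (s - 1)*(s + 3)*(s - 2)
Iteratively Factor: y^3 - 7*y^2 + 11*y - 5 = (y - 5)*(y^2 - 2*y + 1) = (y - 5)*(y - 1)*(y - 1)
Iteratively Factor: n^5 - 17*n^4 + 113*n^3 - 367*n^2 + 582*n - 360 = (n - 4)*(n^4 - 13*n^3 + 61*n^2 - 123*n + 90) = (n - 4)*(n - 2)*(n^3 - 11*n^2 + 39*n - 45) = (n - 4)*(n - 3)*(n - 2)*(n^2 - 8*n + 15) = (n - 5)*(n - 4)*(n - 3)*(n - 2)*(n - 3)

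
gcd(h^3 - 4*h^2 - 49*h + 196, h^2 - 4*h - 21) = h - 7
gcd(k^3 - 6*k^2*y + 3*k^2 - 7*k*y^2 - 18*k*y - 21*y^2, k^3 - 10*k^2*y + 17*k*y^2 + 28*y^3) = -k^2 + 6*k*y + 7*y^2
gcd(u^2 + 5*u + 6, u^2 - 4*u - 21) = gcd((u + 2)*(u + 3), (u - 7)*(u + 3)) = u + 3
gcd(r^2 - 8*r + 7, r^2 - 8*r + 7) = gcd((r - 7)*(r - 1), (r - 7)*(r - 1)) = r^2 - 8*r + 7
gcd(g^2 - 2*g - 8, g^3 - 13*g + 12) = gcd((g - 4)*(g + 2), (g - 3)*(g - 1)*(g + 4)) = 1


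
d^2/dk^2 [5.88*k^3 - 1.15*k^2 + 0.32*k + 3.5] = 35.28*k - 2.3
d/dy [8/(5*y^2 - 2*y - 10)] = 16*(1 - 5*y)/(-5*y^2 + 2*y + 10)^2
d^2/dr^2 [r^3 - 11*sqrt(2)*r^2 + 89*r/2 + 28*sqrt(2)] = 6*r - 22*sqrt(2)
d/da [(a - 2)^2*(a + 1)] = 3*a*(a - 2)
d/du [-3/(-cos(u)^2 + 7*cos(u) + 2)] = 3*(2*cos(u) - 7)*sin(u)/(sin(u)^2 + 7*cos(u) + 1)^2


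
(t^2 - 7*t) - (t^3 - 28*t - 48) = -t^3 + t^2 + 21*t + 48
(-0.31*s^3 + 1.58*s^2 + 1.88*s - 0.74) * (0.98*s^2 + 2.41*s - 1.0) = -0.3038*s^5 + 0.8013*s^4 + 5.9602*s^3 + 2.2256*s^2 - 3.6634*s + 0.74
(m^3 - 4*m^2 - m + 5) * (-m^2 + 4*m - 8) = -m^5 + 8*m^4 - 23*m^3 + 23*m^2 + 28*m - 40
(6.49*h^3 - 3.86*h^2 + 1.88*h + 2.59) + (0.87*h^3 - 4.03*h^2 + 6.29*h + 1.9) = 7.36*h^3 - 7.89*h^2 + 8.17*h + 4.49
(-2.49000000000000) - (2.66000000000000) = -5.15000000000000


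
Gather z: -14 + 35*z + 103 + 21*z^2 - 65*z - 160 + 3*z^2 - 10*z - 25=24*z^2 - 40*z - 96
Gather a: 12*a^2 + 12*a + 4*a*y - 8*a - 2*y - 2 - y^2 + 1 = 12*a^2 + a*(4*y + 4) - y^2 - 2*y - 1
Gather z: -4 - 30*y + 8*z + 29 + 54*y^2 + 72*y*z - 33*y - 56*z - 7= 54*y^2 - 63*y + z*(72*y - 48) + 18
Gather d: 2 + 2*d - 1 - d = d + 1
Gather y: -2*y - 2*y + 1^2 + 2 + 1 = 4 - 4*y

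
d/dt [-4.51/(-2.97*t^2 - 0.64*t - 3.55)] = (-26.7894*t - 2.8864)/(2.97*t^2 + 0.64*t + 3.55)^2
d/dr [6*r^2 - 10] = 12*r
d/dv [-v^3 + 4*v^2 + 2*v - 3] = -3*v^2 + 8*v + 2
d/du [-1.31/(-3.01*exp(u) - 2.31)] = -3.9431*exp(u)/(3.01*exp(u) + 2.31)^2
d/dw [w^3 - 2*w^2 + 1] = w*(3*w - 4)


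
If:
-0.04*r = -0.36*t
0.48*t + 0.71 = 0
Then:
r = -13.31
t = -1.48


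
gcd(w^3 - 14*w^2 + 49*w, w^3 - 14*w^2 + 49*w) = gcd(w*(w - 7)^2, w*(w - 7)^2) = w^3 - 14*w^2 + 49*w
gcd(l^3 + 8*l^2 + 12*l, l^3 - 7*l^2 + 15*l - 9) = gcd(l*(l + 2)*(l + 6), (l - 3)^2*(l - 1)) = 1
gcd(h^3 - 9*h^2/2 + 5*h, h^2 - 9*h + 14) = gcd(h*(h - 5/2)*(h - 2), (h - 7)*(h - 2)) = h - 2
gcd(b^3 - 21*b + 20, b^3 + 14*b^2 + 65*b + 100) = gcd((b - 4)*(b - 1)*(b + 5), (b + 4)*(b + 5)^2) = b + 5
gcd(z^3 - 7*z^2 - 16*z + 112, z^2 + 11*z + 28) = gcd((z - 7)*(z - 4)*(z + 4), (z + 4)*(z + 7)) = z + 4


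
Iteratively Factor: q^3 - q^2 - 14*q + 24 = (q - 2)*(q^2 + q - 12) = (q - 3)*(q - 2)*(q + 4)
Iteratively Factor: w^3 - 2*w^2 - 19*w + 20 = (w - 5)*(w^2 + 3*w - 4) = (w - 5)*(w - 1)*(w + 4)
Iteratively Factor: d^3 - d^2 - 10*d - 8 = (d + 1)*(d^2 - 2*d - 8) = (d - 4)*(d + 1)*(d + 2)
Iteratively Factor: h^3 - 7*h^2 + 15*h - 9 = (h - 3)*(h^2 - 4*h + 3) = (h - 3)*(h - 1)*(h - 3)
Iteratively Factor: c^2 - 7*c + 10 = (c - 5)*(c - 2)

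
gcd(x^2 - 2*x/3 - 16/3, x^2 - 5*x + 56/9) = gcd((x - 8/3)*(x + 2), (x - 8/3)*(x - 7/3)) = x - 8/3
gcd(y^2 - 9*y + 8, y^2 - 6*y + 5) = y - 1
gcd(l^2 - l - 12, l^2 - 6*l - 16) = 1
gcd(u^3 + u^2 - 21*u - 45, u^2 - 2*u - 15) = u^2 - 2*u - 15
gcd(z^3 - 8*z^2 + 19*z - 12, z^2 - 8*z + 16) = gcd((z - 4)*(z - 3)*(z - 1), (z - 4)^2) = z - 4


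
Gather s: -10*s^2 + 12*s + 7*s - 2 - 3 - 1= -10*s^2 + 19*s - 6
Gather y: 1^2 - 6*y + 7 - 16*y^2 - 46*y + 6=-16*y^2 - 52*y + 14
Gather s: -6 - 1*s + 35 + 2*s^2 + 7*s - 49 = 2*s^2 + 6*s - 20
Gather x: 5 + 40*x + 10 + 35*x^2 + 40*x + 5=35*x^2 + 80*x + 20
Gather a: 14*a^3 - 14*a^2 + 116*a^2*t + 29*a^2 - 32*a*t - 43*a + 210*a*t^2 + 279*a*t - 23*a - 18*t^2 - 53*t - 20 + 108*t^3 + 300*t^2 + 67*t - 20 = 14*a^3 + a^2*(116*t + 15) + a*(210*t^2 + 247*t - 66) + 108*t^3 + 282*t^2 + 14*t - 40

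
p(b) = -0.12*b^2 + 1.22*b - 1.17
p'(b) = 1.22 - 0.24*b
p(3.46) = 1.61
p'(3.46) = 0.39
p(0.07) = -1.09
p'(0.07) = 1.20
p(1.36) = 0.27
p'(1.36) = 0.89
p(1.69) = 0.55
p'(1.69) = 0.81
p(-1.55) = -3.35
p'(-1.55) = 1.59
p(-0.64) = -2.00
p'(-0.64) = 1.37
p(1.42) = 0.32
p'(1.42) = 0.88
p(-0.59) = -1.93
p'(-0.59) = 1.36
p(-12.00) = -33.09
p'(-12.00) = 4.10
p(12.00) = -3.81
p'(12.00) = -1.66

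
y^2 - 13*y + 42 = (y - 7)*(y - 6)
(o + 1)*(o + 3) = o^2 + 4*o + 3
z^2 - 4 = (z - 2)*(z + 2)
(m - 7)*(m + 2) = m^2 - 5*m - 14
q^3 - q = q*(q - 1)*(q + 1)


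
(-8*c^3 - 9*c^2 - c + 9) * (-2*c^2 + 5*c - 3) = 16*c^5 - 22*c^4 - 19*c^3 + 4*c^2 + 48*c - 27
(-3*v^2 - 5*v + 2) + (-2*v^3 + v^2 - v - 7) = -2*v^3 - 2*v^2 - 6*v - 5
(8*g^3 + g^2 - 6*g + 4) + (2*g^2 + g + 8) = 8*g^3 + 3*g^2 - 5*g + 12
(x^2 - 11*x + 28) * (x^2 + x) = x^4 - 10*x^3 + 17*x^2 + 28*x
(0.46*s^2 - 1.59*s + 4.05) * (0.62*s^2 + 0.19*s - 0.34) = 0.2852*s^4 - 0.8984*s^3 + 2.0525*s^2 + 1.3101*s - 1.377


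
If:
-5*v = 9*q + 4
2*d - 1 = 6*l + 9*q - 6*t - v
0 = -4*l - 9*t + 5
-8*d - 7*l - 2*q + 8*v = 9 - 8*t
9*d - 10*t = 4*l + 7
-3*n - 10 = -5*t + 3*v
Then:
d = 6513/6889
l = 62726/6889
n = -865259/41334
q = -96303/13778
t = -24051/6889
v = 162323/13778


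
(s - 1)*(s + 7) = s^2 + 6*s - 7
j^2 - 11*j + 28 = (j - 7)*(j - 4)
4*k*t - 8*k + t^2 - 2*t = (4*k + t)*(t - 2)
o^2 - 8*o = o*(o - 8)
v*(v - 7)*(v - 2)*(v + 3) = v^4 - 6*v^3 - 13*v^2 + 42*v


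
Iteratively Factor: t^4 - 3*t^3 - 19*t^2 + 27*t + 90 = (t - 5)*(t^3 + 2*t^2 - 9*t - 18) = (t - 5)*(t - 3)*(t^2 + 5*t + 6) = (t - 5)*(t - 3)*(t + 2)*(t + 3)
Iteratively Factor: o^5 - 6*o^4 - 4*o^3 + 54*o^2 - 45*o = (o - 3)*(o^4 - 3*o^3 - 13*o^2 + 15*o) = (o - 3)*(o - 1)*(o^3 - 2*o^2 - 15*o) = (o - 3)*(o - 1)*(o + 3)*(o^2 - 5*o) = (o - 5)*(o - 3)*(o - 1)*(o + 3)*(o)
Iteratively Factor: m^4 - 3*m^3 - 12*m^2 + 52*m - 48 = (m - 2)*(m^3 - m^2 - 14*m + 24) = (m - 2)*(m + 4)*(m^2 - 5*m + 6) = (m - 3)*(m - 2)*(m + 4)*(m - 2)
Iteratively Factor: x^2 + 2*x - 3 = (x - 1)*(x + 3)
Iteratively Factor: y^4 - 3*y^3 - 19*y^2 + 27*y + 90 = (y + 3)*(y^3 - 6*y^2 - y + 30) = (y - 5)*(y + 3)*(y^2 - y - 6) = (y - 5)*(y - 3)*(y + 3)*(y + 2)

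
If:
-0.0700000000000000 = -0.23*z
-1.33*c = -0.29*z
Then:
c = 0.07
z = 0.30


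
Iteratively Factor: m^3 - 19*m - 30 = (m - 5)*(m^2 + 5*m + 6) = (m - 5)*(m + 3)*(m + 2)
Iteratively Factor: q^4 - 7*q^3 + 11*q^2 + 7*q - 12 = (q - 3)*(q^3 - 4*q^2 - q + 4) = (q - 4)*(q - 3)*(q^2 - 1) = (q - 4)*(q - 3)*(q + 1)*(q - 1)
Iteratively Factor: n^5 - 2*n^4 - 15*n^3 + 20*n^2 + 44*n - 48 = (n - 1)*(n^4 - n^3 - 16*n^2 + 4*n + 48) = (n - 1)*(n + 3)*(n^3 - 4*n^2 - 4*n + 16) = (n - 1)*(n + 2)*(n + 3)*(n^2 - 6*n + 8) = (n - 2)*(n - 1)*(n + 2)*(n + 3)*(n - 4)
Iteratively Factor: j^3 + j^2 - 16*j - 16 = (j + 4)*(j^2 - 3*j - 4) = (j + 1)*(j + 4)*(j - 4)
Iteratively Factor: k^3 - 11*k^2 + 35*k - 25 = (k - 1)*(k^2 - 10*k + 25) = (k - 5)*(k - 1)*(k - 5)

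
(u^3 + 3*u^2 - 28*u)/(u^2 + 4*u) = (u^2 + 3*u - 28)/(u + 4)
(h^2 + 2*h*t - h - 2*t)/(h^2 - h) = (h + 2*t)/h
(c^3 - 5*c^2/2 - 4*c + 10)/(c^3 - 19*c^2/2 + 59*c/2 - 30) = (c^2 - 4)/(c^2 - 7*c + 12)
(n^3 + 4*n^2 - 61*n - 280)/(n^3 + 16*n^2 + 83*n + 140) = (n - 8)/(n + 4)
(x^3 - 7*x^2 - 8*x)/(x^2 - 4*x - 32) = x*(x + 1)/(x + 4)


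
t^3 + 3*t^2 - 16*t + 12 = (t - 2)*(t - 1)*(t + 6)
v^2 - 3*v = v*(v - 3)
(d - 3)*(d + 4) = d^2 + d - 12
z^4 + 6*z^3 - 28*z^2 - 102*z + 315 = (z - 3)^2*(z + 5)*(z + 7)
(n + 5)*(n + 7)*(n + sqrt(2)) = n^3 + sqrt(2)*n^2 + 12*n^2 + 12*sqrt(2)*n + 35*n + 35*sqrt(2)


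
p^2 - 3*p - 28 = (p - 7)*(p + 4)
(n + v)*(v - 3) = n*v - 3*n + v^2 - 3*v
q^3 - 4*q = q*(q - 2)*(q + 2)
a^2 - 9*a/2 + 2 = (a - 4)*(a - 1/2)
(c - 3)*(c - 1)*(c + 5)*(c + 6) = c^4 + 7*c^3 - 11*c^2 - 87*c + 90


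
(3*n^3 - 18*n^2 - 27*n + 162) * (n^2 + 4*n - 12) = 3*n^5 - 6*n^4 - 135*n^3 + 270*n^2 + 972*n - 1944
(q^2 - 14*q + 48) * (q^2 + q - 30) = q^4 - 13*q^3 + 4*q^2 + 468*q - 1440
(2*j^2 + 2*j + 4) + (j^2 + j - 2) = 3*j^2 + 3*j + 2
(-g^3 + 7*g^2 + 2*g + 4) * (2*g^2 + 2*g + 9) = -2*g^5 + 12*g^4 + 9*g^3 + 75*g^2 + 26*g + 36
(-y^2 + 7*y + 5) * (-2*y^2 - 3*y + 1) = 2*y^4 - 11*y^3 - 32*y^2 - 8*y + 5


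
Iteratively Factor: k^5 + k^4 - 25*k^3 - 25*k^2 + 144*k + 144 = (k + 1)*(k^4 - 25*k^2 + 144) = (k - 3)*(k + 1)*(k^3 + 3*k^2 - 16*k - 48) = (k - 4)*(k - 3)*(k + 1)*(k^2 + 7*k + 12) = (k - 4)*(k - 3)*(k + 1)*(k + 3)*(k + 4)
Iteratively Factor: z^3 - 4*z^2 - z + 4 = (z - 1)*(z^2 - 3*z - 4) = (z - 1)*(z + 1)*(z - 4)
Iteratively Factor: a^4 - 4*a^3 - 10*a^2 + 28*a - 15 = (a - 5)*(a^3 + a^2 - 5*a + 3) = (a - 5)*(a - 1)*(a^2 + 2*a - 3) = (a - 5)*(a - 1)*(a + 3)*(a - 1)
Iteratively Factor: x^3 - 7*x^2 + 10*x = (x)*(x^2 - 7*x + 10) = x*(x - 5)*(x - 2)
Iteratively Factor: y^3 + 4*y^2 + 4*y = (y)*(y^2 + 4*y + 4) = y*(y + 2)*(y + 2)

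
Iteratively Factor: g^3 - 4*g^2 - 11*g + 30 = (g + 3)*(g^2 - 7*g + 10) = (g - 5)*(g + 3)*(g - 2)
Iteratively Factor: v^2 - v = (v - 1)*(v)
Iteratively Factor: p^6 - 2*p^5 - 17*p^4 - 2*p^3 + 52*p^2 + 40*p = (p + 1)*(p^5 - 3*p^4 - 14*p^3 + 12*p^2 + 40*p) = (p + 1)*(p + 2)*(p^4 - 5*p^3 - 4*p^2 + 20*p) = (p - 5)*(p + 1)*(p + 2)*(p^3 - 4*p) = (p - 5)*(p + 1)*(p + 2)^2*(p^2 - 2*p) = (p - 5)*(p - 2)*(p + 1)*(p + 2)^2*(p)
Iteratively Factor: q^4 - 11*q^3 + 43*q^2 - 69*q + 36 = (q - 4)*(q^3 - 7*q^2 + 15*q - 9) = (q - 4)*(q - 1)*(q^2 - 6*q + 9) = (q - 4)*(q - 3)*(q - 1)*(q - 3)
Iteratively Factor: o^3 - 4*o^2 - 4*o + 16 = (o - 4)*(o^2 - 4) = (o - 4)*(o - 2)*(o + 2)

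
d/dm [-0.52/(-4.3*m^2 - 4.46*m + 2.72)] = (-4.472*m - 2.3192)/(4.3*m^2 + 4.46*m - 2.72)^2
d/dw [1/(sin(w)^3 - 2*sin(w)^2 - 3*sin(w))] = (4/tan(w) + 3*cos(w)^3/sin(w)^2)/((sin(w) - 3)^2*(sin(w) + 1)^2)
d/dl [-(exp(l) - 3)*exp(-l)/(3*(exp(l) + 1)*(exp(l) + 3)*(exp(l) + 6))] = (exp(4*l) + 8*exp(3*l)/3 - 21*exp(2*l) - 54*exp(l) - 18)*exp(-l)/(exp(6*l) + 20*exp(5*l) + 154*exp(4*l) + 576*exp(3*l) + 1089*exp(2*l) + 972*exp(l) + 324)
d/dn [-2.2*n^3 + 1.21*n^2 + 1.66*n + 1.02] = -6.6*n^2 + 2.42*n + 1.66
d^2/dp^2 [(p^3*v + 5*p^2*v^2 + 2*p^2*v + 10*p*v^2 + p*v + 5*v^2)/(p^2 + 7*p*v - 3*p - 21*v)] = 2*v*((2*p + 7*v - 3)^2*(p^3 + 5*p^2*v + 2*p^2 + 10*p*v + p + 5*v) + (3*p + 5*v + 2)*(p^2 + 7*p*v - 3*p - 21*v)^2 - (p^2 + 7*p*v - 3*p - 21*v)*(p^3 + 5*p^2*v + 2*p^2 + 10*p*v + p + 5*v + (2*p + 7*v - 3)*(3*p^2 + 10*p*v + 4*p + 10*v + 1)))/(p^2 + 7*p*v - 3*p - 21*v)^3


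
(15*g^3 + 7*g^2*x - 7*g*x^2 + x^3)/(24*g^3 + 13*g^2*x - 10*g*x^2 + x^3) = (-5*g + x)/(-8*g + x)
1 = 1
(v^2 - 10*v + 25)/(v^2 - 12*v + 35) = (v - 5)/(v - 7)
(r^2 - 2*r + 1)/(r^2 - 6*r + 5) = (r - 1)/(r - 5)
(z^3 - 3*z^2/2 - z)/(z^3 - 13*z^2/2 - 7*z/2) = (z - 2)/(z - 7)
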